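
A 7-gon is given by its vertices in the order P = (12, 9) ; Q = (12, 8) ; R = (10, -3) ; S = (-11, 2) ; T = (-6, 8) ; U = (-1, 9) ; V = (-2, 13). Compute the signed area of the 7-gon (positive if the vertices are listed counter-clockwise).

-216

Apply the shoelace formula: 2A = Σ (x_i·y_{i+1} − x_{i+1}·y_i), indices taken mod 7.
Cross-terms: -12, -116, -13, -76, -46, 5, -174  ⇒  Σ = -432
Signed area = Σ/2 = -216 (negative ⇒ clockwise traversal).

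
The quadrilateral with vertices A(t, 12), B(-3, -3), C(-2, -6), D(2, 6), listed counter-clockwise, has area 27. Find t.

2

Write out the shoelace sum; only the two edges meeting at A involve t:
2·Area = [(2·12 − t·6) + (t·(-3) − (-3)·12)] + 12
       = -9·t + 72 = 54
⇒ t = 2.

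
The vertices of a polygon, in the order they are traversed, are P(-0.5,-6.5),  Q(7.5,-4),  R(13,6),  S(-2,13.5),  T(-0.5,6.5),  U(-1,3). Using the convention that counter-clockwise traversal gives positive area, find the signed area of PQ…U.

171

P→Q: (-0.5)(-4) − (7.5)(-6.5) = 50.75
Q→R: (7.5)(6) − (13)(-4) = 97
R→S: (13)(13.5) − (-2)(6) = 187.5
S→T: (-2)(6.5) − (-0.5)(13.5) = -6.25
T→U: (-0.5)(3) − (-1)(6.5) = 5
U→P: (-1)(-6.5) − (-0.5)(3) = 8
Σ = 342
Signed area = Σ/2 = 171 (positive ⇒ counter-clockwise traversal).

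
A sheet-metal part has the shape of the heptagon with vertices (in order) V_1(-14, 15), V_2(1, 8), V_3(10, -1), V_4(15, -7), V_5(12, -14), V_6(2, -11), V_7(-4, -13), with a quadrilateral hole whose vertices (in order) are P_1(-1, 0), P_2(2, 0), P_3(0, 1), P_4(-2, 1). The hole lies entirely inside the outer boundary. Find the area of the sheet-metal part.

Outer boundary:
Apply the shoelace (surveyor's) formula: 2A = Σ (x_i·y_{i+1} − x_{i+1}·y_i), indices taken mod 7.
Σ = (-127) + (-81) + (-55) + (-126) + (-104) + (-70) + (-242) = -805
Area = |Σ|/2 = 402.5.
Hole:
Apply the shoelace formula: 2A = Σ (x_i·y_{i+1} − x_{i+1}·y_i), indices taken mod 4.
Σ = (0) + (2) + (2) + (1) = 5
Area = |Σ|/2 = 2.5.
Net area = 402.5 − 2.5 = 400.

400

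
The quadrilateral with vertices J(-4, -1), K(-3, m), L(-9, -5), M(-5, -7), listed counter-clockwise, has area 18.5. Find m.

Write out the shoelace sum; only the two edges meeting at K involve m:
2·Area = [((-4)·m − (-3)·(-1)) + ((-3)·(-5) − (-9)·m)] + 15
       = 5·m + 27 = 37
⇒ m = 2.

2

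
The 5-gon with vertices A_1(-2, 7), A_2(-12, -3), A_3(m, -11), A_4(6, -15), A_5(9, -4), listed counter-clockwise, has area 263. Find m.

-6

The doubled signed area Σ (x_i y_{i+1} − x_{i+1} y_i) is linear in m.
With m=0 it equals 454; the coefficient of m is -12 (from the two edges through A_3).
So -12·m + 454 = 2·263 = 526 ⇒ m = -6.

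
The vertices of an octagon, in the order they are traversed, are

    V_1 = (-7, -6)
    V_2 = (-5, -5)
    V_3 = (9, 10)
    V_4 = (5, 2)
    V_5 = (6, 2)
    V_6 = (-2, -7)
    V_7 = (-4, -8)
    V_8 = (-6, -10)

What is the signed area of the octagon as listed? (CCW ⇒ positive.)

-63

Apply Gauss's area formula: 2A = Σ (x_i·y_{i+1} − x_{i+1}·y_i), indices taken mod 8.
Cross-terms: 5, -5, -32, -2, -38, -12, -8, -34  ⇒  Σ = -126
Signed area = Σ/2 = -63 (negative ⇒ clockwise traversal).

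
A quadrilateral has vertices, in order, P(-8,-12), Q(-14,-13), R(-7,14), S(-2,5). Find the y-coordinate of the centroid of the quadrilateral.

Apply Gauss's area formula. First the cross-terms c_i = x_i·y_{i+1} − x_{i+1}·y_i:
  -64, -287, -7, 64  ⇒  2A = -294, A = -147.
Then Σ (y_i + y_{i+1})·c_i = 732, so ȳ = 732 / (6·(-147)) = -122/147.

-122/147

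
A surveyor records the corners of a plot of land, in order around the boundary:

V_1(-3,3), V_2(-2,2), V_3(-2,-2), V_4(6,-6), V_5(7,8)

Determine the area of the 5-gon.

Cross-terms: 0, 8, 24, 90, 45  ⇒  Σ = 167
Area = |Σ|/2 = 83.5.

83.5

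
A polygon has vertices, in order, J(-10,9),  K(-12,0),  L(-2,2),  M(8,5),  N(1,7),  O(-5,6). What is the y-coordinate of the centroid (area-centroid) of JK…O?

64/15

Apply the surveyor's formula. First the cross-terms c_i = x_i·y_{i+1} − x_{i+1}·y_i:
  108, -24, -26, 51, 41, 15  ⇒  2A = 165, A = 82.5.
Then Σ (y_i + y_{i+1})·c_i = 2112, so ȳ = 2112 / (6·82.5) = 64/15.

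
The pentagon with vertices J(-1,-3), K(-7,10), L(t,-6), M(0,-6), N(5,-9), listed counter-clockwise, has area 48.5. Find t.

The doubled signed area Σ (x_i y_{i+1} − x_{i+1} y_i) is linear in t.
With t=0 it equals 17; the coefficient of t is -16 (from the two edges through L).
So -16·t + 17 = 2·48.5 = 97 ⇒ t = -5.

-5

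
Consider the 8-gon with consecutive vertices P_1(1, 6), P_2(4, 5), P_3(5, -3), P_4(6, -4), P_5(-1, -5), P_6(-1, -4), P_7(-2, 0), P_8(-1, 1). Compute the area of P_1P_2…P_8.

Apply the shoelace (surveyor's) formula: 2A = Σ (x_i·y_{i+1} − x_{i+1}·y_i), indices taken mod 8.
Σ = (-19) + (-37) + (-2) + (-34) + (-1) + (-8) + (-2) + (-7) = -110
Area = |Σ|/2 = 55.

55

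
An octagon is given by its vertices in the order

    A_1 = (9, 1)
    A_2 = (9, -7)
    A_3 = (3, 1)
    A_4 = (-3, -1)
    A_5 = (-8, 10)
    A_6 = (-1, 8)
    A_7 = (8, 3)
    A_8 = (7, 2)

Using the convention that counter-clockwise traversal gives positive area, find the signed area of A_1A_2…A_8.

Apply the surveyor's formula: 2A = Σ (x_i·y_{i+1} − x_{i+1}·y_i), indices taken mod 8.
Σ = (-72) + (30) + (0) + (-38) + (-54) + (-67) + (-5) + (-11) = -217
Signed area = Σ/2 = -108.5 (negative ⇒ clockwise traversal).

-108.5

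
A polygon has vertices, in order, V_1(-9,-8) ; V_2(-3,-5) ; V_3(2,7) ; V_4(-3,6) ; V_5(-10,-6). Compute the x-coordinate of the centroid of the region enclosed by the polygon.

Apply the shoelace (surveyor's) formula. First the cross-terms c_i = x_i·y_{i+1} − x_{i+1}·y_i:
  21, -11, 33, 78, 26  ⇒  2A = 147, A = 73.5.
Then Σ (x_i + x_{i+1})·c_i = -1782, so x̄ = -1782 / (6·73.5) = -198/49.

-198/49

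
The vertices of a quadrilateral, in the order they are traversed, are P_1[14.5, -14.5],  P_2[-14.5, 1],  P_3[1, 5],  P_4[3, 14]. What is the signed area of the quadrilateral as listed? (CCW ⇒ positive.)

-258.375

Cross-terms: -195.75, -73.5, -1, -246.5  ⇒  Σ = -516.75
Signed area = Σ/2 = -258.375 (negative ⇒ clockwise traversal).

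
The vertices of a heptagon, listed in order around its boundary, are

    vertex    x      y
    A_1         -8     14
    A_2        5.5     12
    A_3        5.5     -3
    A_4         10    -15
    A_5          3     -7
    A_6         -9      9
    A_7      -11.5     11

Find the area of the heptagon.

218.75

Apply the surveyor's formula: 2A = Σ (x_i·y_{i+1} − x_{i+1}·y_i), indices taken mod 7.
A_1→A_2: (-8)(12) − (5.5)(14) = -173
A_2→A_3: (5.5)(-3) − (5.5)(12) = -82.5
A_3→A_4: (5.5)(-15) − (10)(-3) = -52.5
A_4→A_5: (10)(-7) − (3)(-15) = -25
A_5→A_6: (3)(9) − (-9)(-7) = -36
A_6→A_7: (-9)(11) − (-11.5)(9) = 4.5
A_7→A_1: (-11.5)(14) − (-8)(11) = -73
Σ = -437.5
Area = |Σ|/2 = 218.75.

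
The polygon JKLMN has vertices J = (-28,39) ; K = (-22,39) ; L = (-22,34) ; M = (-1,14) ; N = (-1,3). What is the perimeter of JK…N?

|JK| = √((6)² + (0)²) = √36 = 6
|KL| = √((0)² + (-5)²) = √25 = 5
|LM| = √((21)² + (-20)²) = √841 = 29
|MN| = √((0)² + (-11)²) = √121 = 11
|NJ| = √((-27)² + (36)²) = √2025 = 45
Perimeter = 6 + 5 + 29 + 11 + 45 = 96.

96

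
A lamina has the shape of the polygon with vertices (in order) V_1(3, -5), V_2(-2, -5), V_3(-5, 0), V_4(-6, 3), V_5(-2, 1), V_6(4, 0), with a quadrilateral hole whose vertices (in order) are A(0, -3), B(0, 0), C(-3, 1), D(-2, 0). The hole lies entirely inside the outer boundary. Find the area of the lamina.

Outer boundary:
Σ = (-25) + (-25) + (-15) + (0) + (-4) + (-20) = -89
Area = |Σ|/2 = 44.5.
Hole:
Apply the shoelace (surveyor's) formula: 2A = Σ (x_i·y_{i+1} − x_{i+1}·y_i), indices taken mod 4.
A→B: (0)(0) − (0)(-3) = 0
B→C: (0)(1) − (-3)(0) = 0
C→D: (-3)(0) − (-2)(1) = 2
D→A: (-2)(-3) − (0)(0) = 6
Σ = 8
Area = |Σ|/2 = 4.
Net area = 44.5 − 4 = 40.5.

40.5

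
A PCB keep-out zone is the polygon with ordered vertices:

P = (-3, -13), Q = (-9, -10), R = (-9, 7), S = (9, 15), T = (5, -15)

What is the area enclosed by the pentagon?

379

Apply the shoelace formula: 2A = Σ (x_i·y_{i+1} − x_{i+1}·y_i), indices taken mod 5.
Cross-terms: -87, -153, -198, -210, -110  ⇒  Σ = -758
Area = |Σ|/2 = 379.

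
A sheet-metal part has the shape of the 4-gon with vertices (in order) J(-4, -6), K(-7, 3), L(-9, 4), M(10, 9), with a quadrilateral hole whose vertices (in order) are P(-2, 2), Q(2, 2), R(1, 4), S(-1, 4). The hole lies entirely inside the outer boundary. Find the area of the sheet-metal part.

Outer boundary:
Cross-terms: -54, -1, -121, -24  ⇒  Σ = -200
Area = |Σ|/2 = 100.
Hole:
Σ = (-8) + (6) + (8) + (6) = 12
Area = |Σ|/2 = 6.
Net area = 100 − 6 = 94.

94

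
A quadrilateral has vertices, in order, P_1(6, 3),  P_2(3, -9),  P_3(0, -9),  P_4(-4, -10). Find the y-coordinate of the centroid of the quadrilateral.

-202/39

Apply the surveyor's formula. First the cross-terms c_i = x_i·y_{i+1} − x_{i+1}·y_i:
  -63, -27, -36, 48  ⇒  2A = -78, A = -39.
Then Σ (y_i + y_{i+1})·c_i = 1212, so ȳ = 1212 / (6·(-39)) = -202/39.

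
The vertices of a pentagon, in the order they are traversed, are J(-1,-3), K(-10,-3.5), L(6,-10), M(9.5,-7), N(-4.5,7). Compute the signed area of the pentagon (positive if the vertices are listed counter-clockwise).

101.5

Cross-terms: -26.5, 121, 53, 35, 20.5  ⇒  Σ = 203
Signed area = Σ/2 = 101.5 (positive ⇒ counter-clockwise traversal).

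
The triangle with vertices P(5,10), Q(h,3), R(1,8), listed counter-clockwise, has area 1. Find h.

The doubled signed area Σ (x_i y_{i+1} − x_{i+1} y_i) is linear in h.
With h=0 it equals -18; the coefficient of h is -2 (from the two edges through Q).
So -2·h + -18 = 2·1 = 2 ⇒ h = -10.

-10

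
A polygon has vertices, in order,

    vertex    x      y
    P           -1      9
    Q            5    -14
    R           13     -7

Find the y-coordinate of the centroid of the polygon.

-4

Apply Gauss's area formula. First the cross-terms c_i = x_i·y_{i+1} − x_{i+1}·y_i:
  -31, 147, 110  ⇒  2A = 226, A = 113.
Then Σ (y_i + y_{i+1})·c_i = -2712, so ȳ = -2712 / (6·113) = -4.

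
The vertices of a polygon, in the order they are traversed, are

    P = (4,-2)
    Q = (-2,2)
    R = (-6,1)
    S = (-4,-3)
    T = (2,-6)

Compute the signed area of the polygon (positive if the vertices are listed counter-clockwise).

Apply the shoelace formula: 2A = Σ (x_i·y_{i+1} − x_{i+1}·y_i), indices taken mod 5.
P→Q: (4)(2) − (-2)(-2) = 4
Q→R: (-2)(1) − (-6)(2) = 10
R→S: (-6)(-3) − (-4)(1) = 22
S→T: (-4)(-6) − (2)(-3) = 30
T→P: (2)(-2) − (4)(-6) = 20
Σ = 86
Signed area = Σ/2 = 43 (positive ⇒ counter-clockwise traversal).

43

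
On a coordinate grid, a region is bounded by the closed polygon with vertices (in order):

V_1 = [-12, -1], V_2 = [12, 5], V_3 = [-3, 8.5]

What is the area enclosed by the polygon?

87

Σ = (-48) + (117) + (105) = 174
Area = |Σ|/2 = 87.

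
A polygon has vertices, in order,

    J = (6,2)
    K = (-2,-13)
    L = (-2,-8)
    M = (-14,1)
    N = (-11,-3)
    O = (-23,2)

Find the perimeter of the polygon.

|JK| = √((-8)² + (-15)²) = √289 = 17
|KL| = √((0)² + (5)²) = √25 = 5
|LM| = √((-12)² + (9)²) = √225 = 15
|MN| = √((3)² + (-4)²) = √25 = 5
|NO| = √((-12)² + (5)²) = √169 = 13
|OJ| = √((29)² + (0)²) = √841 = 29
Perimeter = 17 + 5 + 15 + 5 + 13 + 29 = 84.

84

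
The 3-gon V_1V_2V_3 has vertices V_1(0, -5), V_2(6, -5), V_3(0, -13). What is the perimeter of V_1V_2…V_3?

24

|V_1V_2| = √((6)² + (0)²) = √36 = 6
|V_2V_3| = √((-6)² + (-8)²) = √100 = 10
|V_3V_1| = √((0)² + (8)²) = √64 = 8
Perimeter = 6 + 10 + 8 = 24.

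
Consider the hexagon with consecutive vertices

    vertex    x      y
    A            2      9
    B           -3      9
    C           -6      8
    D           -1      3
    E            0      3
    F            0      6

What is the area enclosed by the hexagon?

Apply the surveyor's formula: 2A = Σ (x_i·y_{i+1} − x_{i+1}·y_i), indices taken mod 6.
Σ = (45) + (30) + (-10) + (-3) + (0) + (-12) = 50
Area = |Σ|/2 = 25.

25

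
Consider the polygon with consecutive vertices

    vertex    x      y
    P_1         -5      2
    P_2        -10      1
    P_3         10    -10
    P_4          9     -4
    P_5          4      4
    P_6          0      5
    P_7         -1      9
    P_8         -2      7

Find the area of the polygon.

137

Apply the surveyor's formula: 2A = Σ (x_i·y_{i+1} − x_{i+1}·y_i), indices taken mod 8.
Cross-terms: 15, 90, 50, 52, 20, 5, 11, 31  ⇒  Σ = 274
Area = |Σ|/2 = 137.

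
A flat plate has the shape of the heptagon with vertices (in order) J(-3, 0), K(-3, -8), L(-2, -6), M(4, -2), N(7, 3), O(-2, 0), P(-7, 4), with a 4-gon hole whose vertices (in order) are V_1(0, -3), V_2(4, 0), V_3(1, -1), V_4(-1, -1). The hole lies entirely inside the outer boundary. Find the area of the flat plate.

Outer boundary:
Apply the shoelace formula: 2A = Σ (x_i·y_{i+1} − x_{i+1}·y_i), indices taken mod 7.
Σ = (24) + (2) + (28) + (26) + (6) + (-8) + (12) = 90
Area = |Σ|/2 = 45.
Hole:
Apply the shoelace formula: 2A = Σ (x_i·y_{i+1} − x_{i+1}·y_i), indices taken mod 4.
V_1→V_2: (0)(0) − (4)(-3) = 12
V_2→V_3: (4)(-1) − (1)(0) = -4
V_3→V_4: (1)(-1) − (-1)(-1) = -2
V_4→V_1: (-1)(-3) − (0)(-1) = 3
Σ = 9
Area = |Σ|/2 = 4.5.
Net area = 45 − 4.5 = 40.5.

40.5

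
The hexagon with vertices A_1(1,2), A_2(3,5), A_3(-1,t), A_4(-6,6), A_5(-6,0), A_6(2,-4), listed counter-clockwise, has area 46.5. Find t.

The doubled signed area Σ (x_i y_{i+1} − x_{i+1} y_i) is linear in t.
With t=0 it equals 66; the coefficient of t is 9 (from the two edges through A_3).
So 9·t + 66 = 2·46.5 = 93 ⇒ t = 3.

3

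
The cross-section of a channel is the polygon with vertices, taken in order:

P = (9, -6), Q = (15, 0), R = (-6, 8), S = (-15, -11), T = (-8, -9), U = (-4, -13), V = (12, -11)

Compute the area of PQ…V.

369

Apply the shoelace formula: 2A = Σ (x_i·y_{i+1} − x_{i+1}·y_i), indices taken mod 7.
Σ = (90) + (120) + (186) + (47) + (68) + (200) + (27) = 738
Area = |Σ|/2 = 369.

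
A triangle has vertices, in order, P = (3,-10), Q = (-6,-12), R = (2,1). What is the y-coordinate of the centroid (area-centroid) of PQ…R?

Apply the surveyor's formula. First the cross-terms c_i = x_i·y_{i+1} − x_{i+1}·y_i:
  -96, 18, -23  ⇒  2A = -101, A = -50.5.
Then Σ (y_i + y_{i+1})·c_i = 2121, so ȳ = 2121 / (6·(-50.5)) = -7.

-7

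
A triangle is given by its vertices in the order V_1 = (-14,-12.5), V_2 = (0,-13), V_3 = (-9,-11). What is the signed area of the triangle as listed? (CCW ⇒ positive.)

11.75

Apply the shoelace formula: 2A = Σ (x_i·y_{i+1} − x_{i+1}·y_i), indices taken mod 3.
V_1→V_2: (-14)(-13) − (0)(-12.5) = 182
V_2→V_3: (0)(-11) − (-9)(-13) = -117
V_3→V_1: (-9)(-12.5) − (-14)(-11) = -41.5
Σ = 23.5
Signed area = Σ/2 = 11.75 (positive ⇒ counter-clockwise traversal).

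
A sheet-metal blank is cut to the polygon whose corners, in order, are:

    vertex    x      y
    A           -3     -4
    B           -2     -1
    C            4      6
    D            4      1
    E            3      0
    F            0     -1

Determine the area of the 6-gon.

Σ = (-5) + (-8) + (-20) + (-3) + (-3) + (-3) = -42
Area = |Σ|/2 = 21.

21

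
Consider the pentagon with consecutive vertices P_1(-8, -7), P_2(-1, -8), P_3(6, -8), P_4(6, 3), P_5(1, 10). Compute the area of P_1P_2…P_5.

Cross-terms: 57, 56, 66, 57, 73  ⇒  Σ = 309
Area = |Σ|/2 = 154.5.

154.5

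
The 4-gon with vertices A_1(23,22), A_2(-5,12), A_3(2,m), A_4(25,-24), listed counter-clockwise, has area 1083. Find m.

Write out the shoelace sum; only the two edges meeting at A_3 involve m:
2·Area = [((-5)·m − 2·12) + (2·(-24) − 25·m)] + 1488
       = -30·m + 1416 = 2166
⇒ m = -25.

-25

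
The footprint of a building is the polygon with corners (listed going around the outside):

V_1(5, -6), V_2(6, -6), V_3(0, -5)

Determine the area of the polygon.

Apply Gauss's area formula: 2A = Σ (x_i·y_{i+1} − x_{i+1}·y_i), indices taken mod 3.
V_1→V_2: (5)(-6) − (6)(-6) = 6
V_2→V_3: (6)(-5) − (0)(-6) = -30
V_3→V_1: (0)(-6) − (5)(-5) = 25
Σ = 1
Area = |Σ|/2 = 0.5.

0.5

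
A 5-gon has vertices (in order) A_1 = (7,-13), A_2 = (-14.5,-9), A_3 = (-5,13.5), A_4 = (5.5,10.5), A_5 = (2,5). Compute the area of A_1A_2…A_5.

336.75

Apply Gauss's area formula: 2A = Σ (x_i·y_{i+1} − x_{i+1}·y_i), indices taken mod 5.
Cross-terms: -251.5, -240.75, -126.75, 6.5, -61  ⇒  Σ = -673.5
Area = |Σ|/2 = 336.75.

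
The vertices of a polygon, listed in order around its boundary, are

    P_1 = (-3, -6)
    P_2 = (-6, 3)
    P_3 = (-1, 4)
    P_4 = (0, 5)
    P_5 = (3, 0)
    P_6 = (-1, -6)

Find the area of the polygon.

Apply Gauss's area formula: 2A = Σ (x_i·y_{i+1} − x_{i+1}·y_i), indices taken mod 6.
P_1→P_2: (-3)(3) − (-6)(-6) = -45
P_2→P_3: (-6)(4) − (-1)(3) = -21
P_3→P_4: (-1)(5) − (0)(4) = -5
P_4→P_5: (0)(0) − (3)(5) = -15
P_5→P_6: (3)(-6) − (-1)(0) = -18
P_6→P_1: (-1)(-6) − (-3)(-6) = -12
Σ = -116
Area = |Σ|/2 = 58.

58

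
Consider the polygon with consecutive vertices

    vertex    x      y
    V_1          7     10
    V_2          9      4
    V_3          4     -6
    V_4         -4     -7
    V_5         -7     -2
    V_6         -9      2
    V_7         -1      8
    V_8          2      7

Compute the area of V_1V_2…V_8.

189.5

Apply the shoelace formula: 2A = Σ (x_i·y_{i+1} − x_{i+1}·y_i), indices taken mod 8.
Cross-terms: -62, -70, -52, -41, -32, -70, -23, -29  ⇒  Σ = -379
Area = |Σ|/2 = 189.5.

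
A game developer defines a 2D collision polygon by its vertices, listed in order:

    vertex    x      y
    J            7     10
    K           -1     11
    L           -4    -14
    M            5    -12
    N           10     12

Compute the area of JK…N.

Apply the shoelace (surveyor's) formula: 2A = Σ (x_i·y_{i+1} − x_{i+1}·y_i), indices taken mod 5.
Σ = (87) + (58) + (118) + (180) + (16) = 459
Area = |Σ|/2 = 229.5.

229.5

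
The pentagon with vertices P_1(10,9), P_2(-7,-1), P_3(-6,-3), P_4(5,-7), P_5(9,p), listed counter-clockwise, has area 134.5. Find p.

Write out the shoelace sum; only the two edges meeting at P_5 involve p:
2·Area = [(5·p − 9·(-7)) + (9·9 − 10·p)] + 125
       = -5·p + 269 = 269
⇒ p = 0.

0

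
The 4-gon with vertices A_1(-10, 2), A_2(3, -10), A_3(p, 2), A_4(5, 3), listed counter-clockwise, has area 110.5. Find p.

The doubled signed area Σ (x_i y_{i+1} − x_{i+1} y_i) is linear in p.
With p=0 it equals 130; the coefficient of p is 13 (from the two edges through A_3).
So 13·p + 130 = 2·110.5 = 221 ⇒ p = 7.

7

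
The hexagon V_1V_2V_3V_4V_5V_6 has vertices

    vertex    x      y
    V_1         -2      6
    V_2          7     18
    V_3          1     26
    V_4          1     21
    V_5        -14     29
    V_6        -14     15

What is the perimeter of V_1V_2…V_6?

|V_1V_2| = √((9)² + (12)²) = √225 = 15
|V_2V_3| = √((-6)² + (8)²) = √100 = 10
|V_3V_4| = √((0)² + (-5)²) = √25 = 5
|V_4V_5| = √((-15)² + (8)²) = √289 = 17
|V_5V_6| = √((0)² + (-14)²) = √196 = 14
|V_6V_1| = √((12)² + (-9)²) = √225 = 15
Perimeter = 15 + 10 + 5 + 17 + 14 + 15 = 76.

76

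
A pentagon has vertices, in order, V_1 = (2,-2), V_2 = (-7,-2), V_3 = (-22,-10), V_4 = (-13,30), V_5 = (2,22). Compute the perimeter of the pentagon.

108

|V_1V_2| = √((-9)² + (0)²) = √81 = 9
|V_2V_3| = √((-15)² + (-8)²) = √289 = 17
|V_3V_4| = √((9)² + (40)²) = √1681 = 41
|V_4V_5| = √((15)² + (-8)²) = √289 = 17
|V_5V_1| = √((0)² + (-24)²) = √576 = 24
Perimeter = 9 + 17 + 41 + 17 + 24 = 108.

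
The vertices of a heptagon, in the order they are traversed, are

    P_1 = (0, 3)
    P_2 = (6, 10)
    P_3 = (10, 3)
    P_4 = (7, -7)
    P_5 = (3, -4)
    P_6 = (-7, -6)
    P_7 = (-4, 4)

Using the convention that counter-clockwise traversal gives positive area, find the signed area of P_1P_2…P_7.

Σ = (-18) + (-82) + (-91) + (-7) + (-46) + (-52) + (-12) = -308
Signed area = Σ/2 = -154 (negative ⇒ clockwise traversal).

-154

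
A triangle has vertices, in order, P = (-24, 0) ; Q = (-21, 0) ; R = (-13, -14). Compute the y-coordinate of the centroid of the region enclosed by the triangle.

-14/3

Apply the surveyor's formula. First the cross-terms c_i = x_i·y_{i+1} − x_{i+1}·y_i:
  0, 294, -336  ⇒  2A = -42, A = -21.
Then Σ (y_i + y_{i+1})·c_i = 588, so ȳ = 588 / (6·(-21)) = -14/3.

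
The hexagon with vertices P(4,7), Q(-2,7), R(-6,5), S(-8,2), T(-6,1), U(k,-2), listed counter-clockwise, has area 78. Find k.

Write out the shoelace sum; only the two edges meeting at U involve k:
2·Area = [((-6)·(-2) − k·1) + (k·7 − 4·(-2))] + 106
       = 6·k + 126 = 156
⇒ k = 5.

5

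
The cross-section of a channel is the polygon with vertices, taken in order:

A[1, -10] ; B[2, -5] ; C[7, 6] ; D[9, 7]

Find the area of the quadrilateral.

Apply the shoelace formula: 2A = Σ (x_i·y_{i+1} − x_{i+1}·y_i), indices taken mod 4.
Σ = (15) + (47) + (-5) + (-97) = -40
Area = |Σ|/2 = 20.

20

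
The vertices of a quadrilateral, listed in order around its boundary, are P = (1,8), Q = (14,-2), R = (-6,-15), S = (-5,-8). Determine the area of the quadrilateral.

P→Q: (1)(-2) − (14)(8) = -114
Q→R: (14)(-15) − (-6)(-2) = -222
R→S: (-6)(-8) − (-5)(-15) = -27
S→P: (-5)(8) − (1)(-8) = -32
Σ = -395
Area = |Σ|/2 = 197.5.

197.5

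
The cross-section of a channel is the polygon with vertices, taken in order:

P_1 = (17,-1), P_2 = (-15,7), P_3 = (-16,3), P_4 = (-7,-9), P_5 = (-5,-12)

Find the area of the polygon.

Σ = (104) + (67) + (165) + (39) + (209) = 584
Area = |Σ|/2 = 292.

292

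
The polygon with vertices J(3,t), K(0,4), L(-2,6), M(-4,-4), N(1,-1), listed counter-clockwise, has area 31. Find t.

Write out the shoelace sum; only the two edges meeting at J involve t:
2·Area = [(1·t − 3·(-1)) + (3·4 − 0·t)] + 48
       = 1·t + 63 = 62
⇒ t = -1.

-1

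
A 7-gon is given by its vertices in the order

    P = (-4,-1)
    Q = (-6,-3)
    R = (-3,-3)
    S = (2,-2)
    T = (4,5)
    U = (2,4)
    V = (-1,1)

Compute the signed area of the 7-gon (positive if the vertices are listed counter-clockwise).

Apply Gauss's area formula: 2A = Σ (x_i·y_{i+1} − x_{i+1}·y_i), indices taken mod 7.
Σ = (6) + (9) + (12) + (18) + (6) + (6) + (5) = 62
Signed area = Σ/2 = 31 (positive ⇒ counter-clockwise traversal).

31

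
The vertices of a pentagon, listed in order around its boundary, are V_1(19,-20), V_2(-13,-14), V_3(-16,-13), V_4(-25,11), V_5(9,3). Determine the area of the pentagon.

Apply the shoelace (surveyor's) formula: 2A = Σ (x_i·y_{i+1} − x_{i+1}·y_i), indices taken mod 5.
Cross-terms: -526, -55, -501, -174, -237  ⇒  Σ = -1493
Area = |Σ|/2 = 746.5.

746.5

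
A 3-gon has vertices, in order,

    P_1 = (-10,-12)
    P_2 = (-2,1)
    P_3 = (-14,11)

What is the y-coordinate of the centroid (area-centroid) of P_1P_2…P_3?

0

Apply the shoelace formula. First the cross-terms c_i = x_i·y_{i+1} − x_{i+1}·y_i:
  -34, -8, 278  ⇒  2A = 236, A = 118.
Then Σ (y_i + y_{i+1})·c_i = 0, so ȳ = 0 / (6·118) = 0.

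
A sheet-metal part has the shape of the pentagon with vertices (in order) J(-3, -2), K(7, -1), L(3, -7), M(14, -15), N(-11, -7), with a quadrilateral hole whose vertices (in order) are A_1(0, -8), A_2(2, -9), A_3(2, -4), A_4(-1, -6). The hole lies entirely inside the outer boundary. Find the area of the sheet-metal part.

Outer boundary:
Apply Gauss's area formula: 2A = Σ (x_i·y_{i+1} − x_{i+1}·y_i), indices taken mod 5.
Σ = (17) + (-46) + (53) + (-263) + (1) = -238
Area = |Σ|/2 = 119.
Hole:
A_1→A_2: (0)(-9) − (2)(-8) = 16
A_2→A_3: (2)(-4) − (2)(-9) = 10
A_3→A_4: (2)(-6) − (-1)(-4) = -16
A_4→A_1: (-1)(-8) − (0)(-6) = 8
Σ = 18
Area = |Σ|/2 = 9.
Net area = 119 − 9 = 110.

110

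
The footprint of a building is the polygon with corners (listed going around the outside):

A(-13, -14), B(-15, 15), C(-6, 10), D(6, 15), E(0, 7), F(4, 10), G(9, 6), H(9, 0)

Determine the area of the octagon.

423.5

Cross-terms: -405, -60, -150, 42, -28, -66, -54, -126  ⇒  Σ = -847
Area = |Σ|/2 = 423.5.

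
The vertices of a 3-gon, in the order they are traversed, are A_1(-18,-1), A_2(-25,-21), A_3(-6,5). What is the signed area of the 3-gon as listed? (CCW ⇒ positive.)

99

Apply Gauss's area formula: 2A = Σ (x_i·y_{i+1} − x_{i+1}·y_i), indices taken mod 3.
Cross-terms: 353, -251, 96  ⇒  Σ = 198
Signed area = Σ/2 = 99 (positive ⇒ counter-clockwise traversal).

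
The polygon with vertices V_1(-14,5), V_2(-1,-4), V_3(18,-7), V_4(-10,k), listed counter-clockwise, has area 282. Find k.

17

Write out the shoelace sum; only the two edges meeting at V_4 involve k:
2·Area = [(18·k − (-10)·(-7)) + ((-10)·5 − (-14)·k)] + 140
       = 32·k + 20 = 564
⇒ k = 17.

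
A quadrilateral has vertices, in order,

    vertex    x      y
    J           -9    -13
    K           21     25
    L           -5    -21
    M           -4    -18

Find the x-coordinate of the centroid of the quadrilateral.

776/279

Apply the shoelace formula. First the cross-terms c_i = x_i·y_{i+1} − x_{i+1}·y_i:
  48, -316, 6, -110  ⇒  2A = -372, A = -186.
Then Σ (x_i + x_{i+1})·c_i = -3104, so x̄ = -3104 / (6·(-186)) = 776/279.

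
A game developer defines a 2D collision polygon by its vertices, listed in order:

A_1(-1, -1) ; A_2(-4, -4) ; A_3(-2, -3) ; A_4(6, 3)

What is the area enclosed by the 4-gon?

6.5

Apply the surveyor's formula: 2A = Σ (x_i·y_{i+1} − x_{i+1}·y_i), indices taken mod 4.
Σ = (0) + (4) + (12) + (-3) = 13
Area = |Σ|/2 = 6.5.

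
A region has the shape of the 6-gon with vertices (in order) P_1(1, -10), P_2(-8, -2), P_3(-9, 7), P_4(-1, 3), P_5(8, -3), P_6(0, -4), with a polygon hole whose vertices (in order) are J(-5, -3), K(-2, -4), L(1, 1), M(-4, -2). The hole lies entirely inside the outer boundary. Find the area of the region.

102.5

Outer boundary:
Apply the surveyor's formula: 2A = Σ (x_i·y_{i+1} − x_{i+1}·y_i), indices taken mod 6.
Σ = (-82) + (-74) + (-20) + (-21) + (-32) + (4) = -225
Area = |Σ|/2 = 112.5.
Hole:
Apply Gauss's area formula: 2A = Σ (x_i·y_{i+1} − x_{i+1}·y_i), indices taken mod 4.
J→K: (-5)(-4) − (-2)(-3) = 14
K→L: (-2)(1) − (1)(-4) = 2
L→M: (1)(-2) − (-4)(1) = 2
M→J: (-4)(-3) − (-5)(-2) = 2
Σ = 20
Area = |Σ|/2 = 10.
Net area = 112.5 − 10 = 102.5.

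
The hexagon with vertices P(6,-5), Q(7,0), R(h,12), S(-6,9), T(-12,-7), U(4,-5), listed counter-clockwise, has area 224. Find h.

1

Write out the shoelace sum; only the two edges meeting at R involve h:
2·Area = [(7·12 − h·0) + (h·9 − (-6)·12)] + 283
       = 9·h + 439 = 448
⇒ h = 1.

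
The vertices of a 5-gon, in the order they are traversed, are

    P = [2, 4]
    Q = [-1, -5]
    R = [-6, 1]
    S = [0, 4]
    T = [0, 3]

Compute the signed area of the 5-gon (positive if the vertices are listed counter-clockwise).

-33.5

Σ = (-6) + (-31) + (-24) + (0) + (-6) = -67
Signed area = Σ/2 = -33.5 (negative ⇒ clockwise traversal).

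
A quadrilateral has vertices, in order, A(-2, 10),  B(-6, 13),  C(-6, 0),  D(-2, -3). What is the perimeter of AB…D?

36

|AB| = √((-4)² + (3)²) = √25 = 5
|BC| = √((0)² + (-13)²) = √169 = 13
|CD| = √((4)² + (-3)²) = √25 = 5
|DA| = √((0)² + (13)²) = √169 = 13
Perimeter = 5 + 13 + 5 + 13 = 36.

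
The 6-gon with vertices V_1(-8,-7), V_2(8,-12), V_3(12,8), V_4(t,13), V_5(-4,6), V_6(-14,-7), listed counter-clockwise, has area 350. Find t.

The doubled signed area Σ (x_i y_{i+1} − x_{i+1} y_i) is linear in t.
With t=0 it equals 722; the coefficient of t is -2 (from the two edges through V_4).
So -2·t + 722 = 2·350 = 700 ⇒ t = 11.

11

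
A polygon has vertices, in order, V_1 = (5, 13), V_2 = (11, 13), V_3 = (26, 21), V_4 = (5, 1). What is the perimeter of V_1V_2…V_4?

|V_1V_2| = √((6)² + (0)²) = √36 = 6
|V_2V_3| = √((15)² + (8)²) = √289 = 17
|V_3V_4| = √((-21)² + (-20)²) = √841 = 29
|V_4V_1| = √((0)² + (12)²) = √144 = 12
Perimeter = 6 + 17 + 29 + 12 = 64.

64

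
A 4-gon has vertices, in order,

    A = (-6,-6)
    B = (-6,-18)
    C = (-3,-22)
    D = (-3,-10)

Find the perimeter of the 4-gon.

34

|AB| = √((0)² + (-12)²) = √144 = 12
|BC| = √((3)² + (-4)²) = √25 = 5
|CD| = √((0)² + (12)²) = √144 = 12
|DA| = √((-3)² + (4)²) = √25 = 5
Perimeter = 12 + 5 + 12 + 5 = 34.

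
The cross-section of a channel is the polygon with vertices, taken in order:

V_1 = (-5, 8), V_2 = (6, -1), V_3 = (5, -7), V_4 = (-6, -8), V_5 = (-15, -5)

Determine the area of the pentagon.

198.5

Apply Gauss's area formula: 2A = Σ (x_i·y_{i+1} − x_{i+1}·y_i), indices taken mod 5.
Σ = (-43) + (-37) + (-82) + (-90) + (-145) = -397
Area = |Σ|/2 = 198.5.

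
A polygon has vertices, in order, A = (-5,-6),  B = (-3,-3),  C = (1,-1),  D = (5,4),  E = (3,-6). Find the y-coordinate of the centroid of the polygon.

Apply the shoelace (surveyor's) formula. First the cross-terms c_i = x_i·y_{i+1} − x_{i+1}·y_i:
  -3, 6, 9, -42, -48  ⇒  2A = -78, A = -39.
Then Σ (y_i + y_{i+1})·c_i = 690, so ȳ = 690 / (6·(-39)) = -115/39.

-115/39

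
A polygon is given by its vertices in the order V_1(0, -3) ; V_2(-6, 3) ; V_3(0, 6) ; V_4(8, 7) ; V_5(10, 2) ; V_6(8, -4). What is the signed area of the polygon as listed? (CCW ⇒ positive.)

Apply the shoelace formula: 2A = Σ (x_i·y_{i+1} − x_{i+1}·y_i), indices taken mod 6.
V_1→V_2: (0)(3) − (-6)(-3) = -18
V_2→V_3: (-6)(6) − (0)(3) = -36
V_3→V_4: (0)(7) − (8)(6) = -48
V_4→V_5: (8)(2) − (10)(7) = -54
V_5→V_6: (10)(-4) − (8)(2) = -56
V_6→V_1: (8)(-3) − (0)(-4) = -24
Σ = -236
Signed area = Σ/2 = -118 (negative ⇒ clockwise traversal).

-118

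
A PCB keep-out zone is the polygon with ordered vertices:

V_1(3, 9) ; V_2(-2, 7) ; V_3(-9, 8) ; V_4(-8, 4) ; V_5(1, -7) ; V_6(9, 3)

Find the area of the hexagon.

Apply the shoelace (surveyor's) formula: 2A = Σ (x_i·y_{i+1} − x_{i+1}·y_i), indices taken mod 6.
Cross-terms: 39, 47, 28, 52, 66, 72  ⇒  Σ = 304
Area = |Σ|/2 = 152.

152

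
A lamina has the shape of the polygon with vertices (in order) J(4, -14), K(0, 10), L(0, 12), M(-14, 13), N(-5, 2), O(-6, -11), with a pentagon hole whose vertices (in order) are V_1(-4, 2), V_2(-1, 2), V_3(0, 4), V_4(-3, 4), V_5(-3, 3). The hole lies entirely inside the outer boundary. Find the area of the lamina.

214.5

Outer boundary:
Σ = (40) + (0) + (168) + (37) + (67) + (128) = 440
Area = |Σ|/2 = 220.
Hole:
Apply the shoelace formula: 2A = Σ (x_i·y_{i+1} − x_{i+1}·y_i), indices taken mod 5.
Σ = (-6) + (-4) + (12) + (3) + (6) = 11
Area = |Σ|/2 = 5.5.
Net area = 220 − 5.5 = 214.5.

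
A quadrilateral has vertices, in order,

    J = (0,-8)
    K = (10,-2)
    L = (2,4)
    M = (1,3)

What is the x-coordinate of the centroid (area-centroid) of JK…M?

221/59

Apply Gauss's area formula. First the cross-terms c_i = x_i·y_{i+1} − x_{i+1}·y_i:
  80, 44, 2, -8  ⇒  2A = 118, A = 59.
Then Σ (x_i + x_{i+1})·c_i = 1326, so x̄ = 1326 / (6·59) = 221/59.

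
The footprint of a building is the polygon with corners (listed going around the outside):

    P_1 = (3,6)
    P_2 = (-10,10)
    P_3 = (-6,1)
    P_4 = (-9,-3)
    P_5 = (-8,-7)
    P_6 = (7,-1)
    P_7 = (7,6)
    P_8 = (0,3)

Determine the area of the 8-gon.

162

Apply the surveyor's formula: 2A = Σ (x_i·y_{i+1} − x_{i+1}·y_i), indices taken mod 8.
Σ = (90) + (50) + (27) + (39) + (57) + (49) + (21) + (-9) = 324
Area = |Σ|/2 = 162.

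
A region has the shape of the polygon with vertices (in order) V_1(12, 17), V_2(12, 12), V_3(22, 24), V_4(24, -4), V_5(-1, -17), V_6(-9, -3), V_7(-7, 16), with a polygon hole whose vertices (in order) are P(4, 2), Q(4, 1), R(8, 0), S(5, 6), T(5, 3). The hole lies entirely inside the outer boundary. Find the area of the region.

859.5

Outer boundary:
V_1→V_2: (12)(12) − (12)(17) = -60
V_2→V_3: (12)(24) − (22)(12) = 24
V_3→V_4: (22)(-4) − (24)(24) = -664
V_4→V_5: (24)(-17) − (-1)(-4) = -412
V_5→V_6: (-1)(-3) − (-9)(-17) = -150
V_6→V_7: (-9)(16) − (-7)(-3) = -165
V_7→V_1: (-7)(17) − (12)(16) = -311
Σ = -1738
Area = |Σ|/2 = 869.
Hole:
Σ = (-4) + (-8) + (48) + (-15) + (-2) = 19
Area = |Σ|/2 = 9.5.
Net area = 869 − 9.5 = 859.5.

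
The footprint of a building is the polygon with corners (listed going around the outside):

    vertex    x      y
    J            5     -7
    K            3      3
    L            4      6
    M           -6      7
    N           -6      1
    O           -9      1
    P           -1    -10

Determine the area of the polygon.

146.5

Apply Gauss's area formula: 2A = Σ (x_i·y_{i+1} − x_{i+1}·y_i), indices taken mod 7.
J→K: (5)(3) − (3)(-7) = 36
K→L: (3)(6) − (4)(3) = 6
L→M: (4)(7) − (-6)(6) = 64
M→N: (-6)(1) − (-6)(7) = 36
N→O: (-6)(1) − (-9)(1) = 3
O→P: (-9)(-10) − (-1)(1) = 91
P→J: (-1)(-7) − (5)(-10) = 57
Σ = 293
Area = |Σ|/2 = 146.5.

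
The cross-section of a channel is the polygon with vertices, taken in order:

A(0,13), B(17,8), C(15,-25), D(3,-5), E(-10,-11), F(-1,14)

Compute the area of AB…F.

Σ = (-221) + (-545) + (0) + (-83) + (-151) + (-13) = -1013
Area = |Σ|/2 = 506.5.

506.5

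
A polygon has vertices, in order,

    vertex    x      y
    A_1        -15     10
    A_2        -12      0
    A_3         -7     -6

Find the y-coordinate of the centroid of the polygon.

Apply the surveyor's formula. First the cross-terms c_i = x_i·y_{i+1} − x_{i+1}·y_i:
  120, 72, -160  ⇒  2A = 32, A = 16.
Then Σ (y_i + y_{i+1})·c_i = 128, so ȳ = 128 / (6·16) = 4/3.

4/3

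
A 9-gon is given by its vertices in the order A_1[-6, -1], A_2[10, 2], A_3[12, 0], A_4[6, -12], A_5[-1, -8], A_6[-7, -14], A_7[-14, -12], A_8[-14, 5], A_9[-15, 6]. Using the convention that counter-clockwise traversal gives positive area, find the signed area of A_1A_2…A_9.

Apply the surveyor's formula: 2A = Σ (x_i·y_{i+1} − x_{i+1}·y_i), indices taken mod 9.
Σ = (-2) + (-24) + (-144) + (-60) + (-42) + (-112) + (-238) + (-9) + (51) = -580
Signed area = Σ/2 = -290 (negative ⇒ clockwise traversal).

-290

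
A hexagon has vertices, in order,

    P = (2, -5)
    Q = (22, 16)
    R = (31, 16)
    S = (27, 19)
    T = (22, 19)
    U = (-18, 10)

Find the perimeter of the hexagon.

114

|PQ| = √((20)² + (21)²) = √841 = 29
|QR| = √((9)² + (0)²) = √81 = 9
|RS| = √((-4)² + (3)²) = √25 = 5
|ST| = √((-5)² + (0)²) = √25 = 5
|TU| = √((-40)² + (-9)²) = √1681 = 41
|UP| = √((20)² + (-15)²) = √625 = 25
Perimeter = 29 + 9 + 5 + 5 + 41 + 25 = 114.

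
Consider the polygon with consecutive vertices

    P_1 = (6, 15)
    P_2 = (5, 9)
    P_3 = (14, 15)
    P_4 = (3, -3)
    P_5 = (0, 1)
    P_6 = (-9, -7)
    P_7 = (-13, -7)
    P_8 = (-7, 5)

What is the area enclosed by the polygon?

212

Apply the surveyor's formula: 2A = Σ (x_i·y_{i+1} − x_{i+1}·y_i), indices taken mod 8.
Cross-terms: -21, -51, -87, 3, 9, -28, -114, -135  ⇒  Σ = -424
Area = |Σ|/2 = 212.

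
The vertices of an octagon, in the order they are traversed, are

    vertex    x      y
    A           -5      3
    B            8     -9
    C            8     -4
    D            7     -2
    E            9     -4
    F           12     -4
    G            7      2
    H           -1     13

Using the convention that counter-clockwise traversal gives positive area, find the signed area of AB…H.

141

Σ = (21) + (40) + (12) + (-10) + (12) + (52) + (93) + (62) = 282
Signed area = Σ/2 = 141 (positive ⇒ counter-clockwise traversal).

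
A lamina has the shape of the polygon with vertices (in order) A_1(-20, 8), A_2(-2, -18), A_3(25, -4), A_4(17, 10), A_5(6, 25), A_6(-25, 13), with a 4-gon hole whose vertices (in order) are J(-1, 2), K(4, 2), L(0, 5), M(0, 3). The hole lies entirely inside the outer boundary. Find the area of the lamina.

1133.5

Outer boundary:
Apply the shoelace (surveyor's) formula: 2A = Σ (x_i·y_{i+1} − x_{i+1}·y_i), indices taken mod 6.
Cross-terms: 376, 458, 318, 365, 703, 60  ⇒  Σ = 2280
Area = |Σ|/2 = 1140.
Hole:
Apply the surveyor's formula: 2A = Σ (x_i·y_{i+1} − x_{i+1}·y_i), indices taken mod 4.
J→K: (-1)(2) − (4)(2) = -10
K→L: (4)(5) − (0)(2) = 20
L→M: (0)(3) − (0)(5) = 0
M→J: (0)(2) − (-1)(3) = 3
Σ = 13
Area = |Σ|/2 = 6.5.
Net area = 1140 − 6.5 = 1133.5.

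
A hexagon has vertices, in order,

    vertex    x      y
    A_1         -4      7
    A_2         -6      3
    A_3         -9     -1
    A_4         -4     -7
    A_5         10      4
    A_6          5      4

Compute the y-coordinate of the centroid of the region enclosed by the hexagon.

Apply Gauss's area formula. First the cross-terms c_i = x_i·y_{i+1} − x_{i+1}·y_i:
  30, 33, 59, 54, 20, 51  ⇒  2A = 247, A = 123.5.
Then Σ (y_i + y_{i+1})·c_i = 453, so ȳ = 453 / (6·123.5) = 151/247.

151/247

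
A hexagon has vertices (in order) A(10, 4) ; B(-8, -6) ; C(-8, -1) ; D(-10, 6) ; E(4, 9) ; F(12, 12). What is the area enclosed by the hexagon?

A→B: (10)(-6) − (-8)(4) = -28
B→C: (-8)(-1) − (-8)(-6) = -40
C→D: (-8)(6) − (-10)(-1) = -58
D→E: (-10)(9) − (4)(6) = -114
E→F: (4)(12) − (12)(9) = -60
F→A: (12)(4) − (10)(12) = -72
Σ = -372
Area = |Σ|/2 = 186.

186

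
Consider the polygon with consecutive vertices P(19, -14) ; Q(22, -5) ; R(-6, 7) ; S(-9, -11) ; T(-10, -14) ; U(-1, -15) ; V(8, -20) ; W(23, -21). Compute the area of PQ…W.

Apply Gauss's area formula: 2A = Σ (x_i·y_{i+1} − x_{i+1}·y_i), indices taken mod 8.
P→Q: (19)(-5) − (22)(-14) = 213
Q→R: (22)(7) − (-6)(-5) = 124
R→S: (-6)(-11) − (-9)(7) = 129
S→T: (-9)(-14) − (-10)(-11) = 16
T→U: (-10)(-15) − (-1)(-14) = 136
U→V: (-1)(-20) − (8)(-15) = 140
V→W: (8)(-21) − (23)(-20) = 292
W→P: (23)(-14) − (19)(-21) = 77
Σ = 1127
Area = |Σ|/2 = 563.5.

563.5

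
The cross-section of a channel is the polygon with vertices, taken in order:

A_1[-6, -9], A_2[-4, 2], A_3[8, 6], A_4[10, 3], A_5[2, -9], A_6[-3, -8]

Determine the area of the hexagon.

Apply the shoelace formula: 2A = Σ (x_i·y_{i+1} − x_{i+1}·y_i), indices taken mod 6.
A_1→A_2: (-6)(2) − (-4)(-9) = -48
A_2→A_3: (-4)(6) − (8)(2) = -40
A_3→A_4: (8)(3) − (10)(6) = -36
A_4→A_5: (10)(-9) − (2)(3) = -96
A_5→A_6: (2)(-8) − (-3)(-9) = -43
A_6→A_1: (-3)(-9) − (-6)(-8) = -21
Σ = -284
Area = |Σ|/2 = 142.

142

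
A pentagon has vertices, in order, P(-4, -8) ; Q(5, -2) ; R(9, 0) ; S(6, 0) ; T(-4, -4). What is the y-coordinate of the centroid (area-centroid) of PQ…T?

-102/29

Apply Gauss's area formula. First the cross-terms c_i = x_i·y_{i+1} − x_{i+1}·y_i:
  48, 18, 0, -24, 16  ⇒  2A = 58, A = 29.
Then Σ (y_i + y_{i+1})·c_i = -612, so ȳ = -612 / (6·29) = -102/29.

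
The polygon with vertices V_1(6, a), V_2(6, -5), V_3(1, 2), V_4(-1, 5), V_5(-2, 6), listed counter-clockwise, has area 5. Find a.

Write out the shoelace sum; only the two edges meeting at V_1 involve a:
2·Area = [((-2)·a − 6·6) + (6·(-5) − 6·a)] + 28
       = -8·a + -38 = 10
⇒ a = -6.

-6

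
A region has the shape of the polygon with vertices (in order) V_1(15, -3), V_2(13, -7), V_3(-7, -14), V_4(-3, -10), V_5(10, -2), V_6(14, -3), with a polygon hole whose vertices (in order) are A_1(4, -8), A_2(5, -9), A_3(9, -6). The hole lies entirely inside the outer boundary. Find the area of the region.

Outer boundary:
Cross-terms: -66, -231, 28, 106, -2, 3  ⇒  Σ = -162
Area = |Σ|/2 = 81.
Hole:
Apply the surveyor's formula: 2A = Σ (x_i·y_{i+1} − x_{i+1}·y_i), indices taken mod 3.
Cross-terms: 4, 51, -48  ⇒  Σ = 7
Area = |Σ|/2 = 3.5.
Net area = 81 − 3.5 = 77.5.

77.5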